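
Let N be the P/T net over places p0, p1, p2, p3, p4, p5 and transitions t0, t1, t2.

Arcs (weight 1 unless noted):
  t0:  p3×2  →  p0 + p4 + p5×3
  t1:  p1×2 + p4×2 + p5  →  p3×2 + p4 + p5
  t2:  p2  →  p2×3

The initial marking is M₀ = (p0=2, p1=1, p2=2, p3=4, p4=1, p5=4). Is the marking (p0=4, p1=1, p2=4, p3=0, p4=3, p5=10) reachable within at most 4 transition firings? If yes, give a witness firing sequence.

YES — reachable via ⟨t0, t0, t2⟩ (3 firings)

step 1: fire t0:  (p0=2, p1=1, p2=2, p3=4, p4=1, p5=4) → (p0=3, p1=1, p2=2, p3=2, p4=2, p5=7)
step 2: fire t0:  (p0=3, p1=1, p2=2, p3=2, p4=2, p5=7) → (p0=4, p1=1, p2=2, p3=0, p4=3, p5=10)
step 3: fire t2:  (p0=4, p1=1, p2=2, p3=0, p4=3, p5=10) → (p0=4, p1=1, p2=4, p3=0, p4=3, p5=10)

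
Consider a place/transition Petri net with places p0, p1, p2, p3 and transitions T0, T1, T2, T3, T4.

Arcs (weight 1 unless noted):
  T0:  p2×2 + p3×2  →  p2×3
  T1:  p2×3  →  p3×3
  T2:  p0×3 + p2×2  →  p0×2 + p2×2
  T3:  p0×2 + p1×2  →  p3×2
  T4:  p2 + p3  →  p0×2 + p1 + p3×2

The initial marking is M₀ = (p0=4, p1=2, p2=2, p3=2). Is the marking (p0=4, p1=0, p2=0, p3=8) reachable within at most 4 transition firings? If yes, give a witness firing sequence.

step 1: fire T3:  (p0=4, p1=2, p2=2, p3=2) → (p0=2, p1=0, p2=2, p3=4)
step 2: fire T4:  (p0=2, p1=0, p2=2, p3=4) → (p0=4, p1=1, p2=1, p3=5)
step 3: fire T4:  (p0=4, p1=1, p2=1, p3=5) → (p0=6, p1=2, p2=0, p3=6)
step 4: fire T3:  (p0=6, p1=2, p2=0, p3=6) → (p0=4, p1=0, p2=0, p3=8)

YES — reachable via ⟨T3, T4, T4, T3⟩ (4 firings)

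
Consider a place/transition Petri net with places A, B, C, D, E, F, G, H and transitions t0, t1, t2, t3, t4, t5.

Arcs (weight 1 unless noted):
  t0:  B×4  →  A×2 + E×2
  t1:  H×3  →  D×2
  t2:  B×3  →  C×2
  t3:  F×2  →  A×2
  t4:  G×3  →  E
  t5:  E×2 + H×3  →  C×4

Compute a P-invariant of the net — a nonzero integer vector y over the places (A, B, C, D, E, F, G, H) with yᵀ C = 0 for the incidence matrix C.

y = (A:2, B:-2, C:-3, D:0, E:-6, F:2, G:-2, H:0)

Incidence matrix C (rows=places, cols=transitions):
       t0   t1   t2   t3   t4   t5
    A   2    0    0    2    0    0
    B  -4    0   -3    0    0    0
    C   0    0    2    0    0    4
    D   0    2    0    0    0    0
    E   2    0    0    0    1   -2
    F   0    0    0   -2    0    0
    G   0    0    0    0   -3    0
    H   0   -3    0    0    0   -3

Candidate y = [2, -2, -3, 0, -6, 2, -2, 0]; check y·C column-wise:
  col t0: 2·2 + -2·-4 + -3·0 + -6·2 + 2·0 + -2·0 = 0
  col t1: 2·0 + -2·0 + -3·0 + 0·2 + -6·0 + 2·0 + -2·0 + 0·-3 = 0
  col t2: 2·0 + -2·-3 + -3·2 + -6·0 + 2·0 + -2·0 = 0
  col t3: 2·2 + -2·0 + -3·0 + -6·0 + 2·-2 + -2·0 = 0
  col t4: 2·0 + -2·0 + -3·0 + -6·1 + 2·0 + -2·-3 = 0
  col t5: 2·0 + -2·0 + -3·4 + -6·-2 + 2·0 + -2·0 + 0·-3 = 0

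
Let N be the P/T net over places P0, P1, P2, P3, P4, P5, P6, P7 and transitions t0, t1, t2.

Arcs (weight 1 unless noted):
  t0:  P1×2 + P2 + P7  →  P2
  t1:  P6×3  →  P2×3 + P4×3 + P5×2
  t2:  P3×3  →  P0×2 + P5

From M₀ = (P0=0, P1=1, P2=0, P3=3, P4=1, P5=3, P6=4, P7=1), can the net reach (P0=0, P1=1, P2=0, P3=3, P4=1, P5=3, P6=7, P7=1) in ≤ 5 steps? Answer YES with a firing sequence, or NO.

NO — not reachable within 5 firings

depth 0: 1 marking
depth 1: 3 markings reached so far
depth 2: 4 markings reached so far
depth 3: 4 markings reached so far
(frontier empty at depth 3; search complete)
target is not among the 4 markings reachable within 5 steps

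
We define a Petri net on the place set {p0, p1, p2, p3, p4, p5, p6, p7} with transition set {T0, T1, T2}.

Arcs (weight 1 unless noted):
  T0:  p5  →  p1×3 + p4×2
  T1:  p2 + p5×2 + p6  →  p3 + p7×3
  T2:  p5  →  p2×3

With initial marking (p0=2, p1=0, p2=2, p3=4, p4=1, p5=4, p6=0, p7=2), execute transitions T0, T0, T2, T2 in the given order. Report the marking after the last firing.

(p0=2, p1=6, p2=8, p3=4, p4=5, p5=0, p6=0, p7=2)

step 1: fire T0:  (p0=2, p1=0, p2=2, p3=4, p4=1, p5=4, p6=0, p7=2) → (p0=2, p1=3, p2=2, p3=4, p4=3, p5=3, p6=0, p7=2)
step 2: fire T0:  (p0=2, p1=3, p2=2, p3=4, p4=3, p5=3, p6=0, p7=2) → (p0=2, p1=6, p2=2, p3=4, p4=5, p5=2, p6=0, p7=2)
step 3: fire T2:  (p0=2, p1=6, p2=2, p3=4, p4=5, p5=2, p6=0, p7=2) → (p0=2, p1=6, p2=5, p3=4, p4=5, p5=1, p6=0, p7=2)
step 4: fire T2:  (p0=2, p1=6, p2=5, p3=4, p4=5, p5=1, p6=0, p7=2) → (p0=2, p1=6, p2=8, p3=4, p4=5, p5=0, p6=0, p7=2)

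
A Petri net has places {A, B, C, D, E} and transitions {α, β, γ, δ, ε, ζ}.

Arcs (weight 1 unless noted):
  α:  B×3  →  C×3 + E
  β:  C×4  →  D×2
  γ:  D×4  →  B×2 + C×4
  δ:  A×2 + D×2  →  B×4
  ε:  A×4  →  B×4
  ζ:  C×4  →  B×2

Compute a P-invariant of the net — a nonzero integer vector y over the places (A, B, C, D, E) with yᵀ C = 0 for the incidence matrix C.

y = (A:2, B:2, C:1, D:2, E:3)

Incidence matrix C (rows=places, cols=transitions):
        α    β    γ    δ    ε    ζ
    A   0    0    0   -2   -4    0
    B  -3    0    2    4    4    2
    C   3   -4    4    0    0   -4
    D   0    2   -4   -2    0    0
    E   1    0    0    0    0    0

Candidate y = [2, 2, 1, 2, 3]; check y·C column-wise:
  col α: 2·0 + 2·-3 + 1·3 + 2·0 + 3·1 = 0
  col β: 2·0 + 2·0 + 1·-4 + 2·2 + 3·0 = 0
  col γ: 2·0 + 2·2 + 1·4 + 2·-4 + 3·0 = 0
  col δ: 2·-2 + 2·4 + 1·0 + 2·-2 + 3·0 = 0
  col ε: 2·-4 + 2·4 + 1·0 + 2·0 + 3·0 = 0
  col ζ: 2·0 + 2·2 + 1·-4 + 2·0 + 3·0 = 0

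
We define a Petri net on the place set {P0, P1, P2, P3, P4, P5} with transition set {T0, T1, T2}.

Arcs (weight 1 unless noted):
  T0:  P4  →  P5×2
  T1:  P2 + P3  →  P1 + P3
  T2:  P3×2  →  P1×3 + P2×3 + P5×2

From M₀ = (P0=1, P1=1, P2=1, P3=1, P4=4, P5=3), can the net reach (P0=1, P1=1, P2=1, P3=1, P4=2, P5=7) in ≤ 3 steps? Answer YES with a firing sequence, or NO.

step 1: fire T0:  (P0=1, P1=1, P2=1, P3=1, P4=4, P5=3) → (P0=1, P1=1, P2=1, P3=1, P4=3, P5=5)
step 2: fire T0:  (P0=1, P1=1, P2=1, P3=1, P4=3, P5=5) → (P0=1, P1=1, P2=1, P3=1, P4=2, P5=7)

YES — reachable via ⟨T0, T0⟩ (2 firings)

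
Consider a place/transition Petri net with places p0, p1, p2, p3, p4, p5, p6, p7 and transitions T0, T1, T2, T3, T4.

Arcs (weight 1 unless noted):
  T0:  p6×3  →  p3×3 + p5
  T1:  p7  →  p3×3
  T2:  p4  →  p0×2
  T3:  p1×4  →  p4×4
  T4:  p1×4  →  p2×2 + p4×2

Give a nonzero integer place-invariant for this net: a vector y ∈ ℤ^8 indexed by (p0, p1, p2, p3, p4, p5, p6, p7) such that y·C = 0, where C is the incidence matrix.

Incidence matrix C (rows=places, cols=transitions):
       T0   T1   T2   T3   T4
   p0   0    0    2    0    0
   p1   0    0    0   -4   -4
   p2   0    0    0    0    2
   p3   3    3    0    0    0
   p4   0    0   -1    4    2
   p5   1    0    0    0    0
   p6  -3    0    0    0    0
   p7   0   -1    0    0    0

Candidate y = [1, 2, 2, 0, 2, 0, 0, 0]; check y·C column-wise:
  col T0: 1·0 + 2·0 + 2·0 + 0·3 + 2·0 + 0·1 + 0·-3 = 0
  col T1: 1·0 + 2·0 + 2·0 + 0·3 + 2·0 + 0·-1 = 0
  col T2: 1·2 + 2·0 + 2·0 + 2·-1 = 0
  col T3: 1·0 + 2·-4 + 2·0 + 2·4 = 0
  col T4: 1·0 + 2·-4 + 2·2 + 2·2 = 0

y = (p0:1, p1:2, p2:2, p3:0, p4:2, p5:0, p6:0, p7:0)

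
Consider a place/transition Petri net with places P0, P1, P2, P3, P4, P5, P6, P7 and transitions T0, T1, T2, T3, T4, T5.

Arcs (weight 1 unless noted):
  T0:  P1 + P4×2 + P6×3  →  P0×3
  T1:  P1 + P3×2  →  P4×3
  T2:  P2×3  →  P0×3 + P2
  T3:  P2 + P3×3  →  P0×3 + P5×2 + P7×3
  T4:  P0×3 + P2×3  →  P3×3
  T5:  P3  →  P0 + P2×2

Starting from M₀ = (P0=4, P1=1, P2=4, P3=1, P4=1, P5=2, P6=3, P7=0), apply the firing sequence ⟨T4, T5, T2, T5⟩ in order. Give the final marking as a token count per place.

(P0=6, P1=1, P2=3, P3=2, P4=1, P5=2, P6=3, P7=0)

step 1: fire T4:  (P0=4, P1=1, P2=4, P3=1, P4=1, P5=2, P6=3, P7=0) → (P0=1, P1=1, P2=1, P3=4, P4=1, P5=2, P6=3, P7=0)
step 2: fire T5:  (P0=1, P1=1, P2=1, P3=4, P4=1, P5=2, P6=3, P7=0) → (P0=2, P1=1, P2=3, P3=3, P4=1, P5=2, P6=3, P7=0)
step 3: fire T2:  (P0=2, P1=1, P2=3, P3=3, P4=1, P5=2, P6=3, P7=0) → (P0=5, P1=1, P2=1, P3=3, P4=1, P5=2, P6=3, P7=0)
step 4: fire T5:  (P0=5, P1=1, P2=1, P3=3, P4=1, P5=2, P6=3, P7=0) → (P0=6, P1=1, P2=3, P3=2, P4=1, P5=2, P6=3, P7=0)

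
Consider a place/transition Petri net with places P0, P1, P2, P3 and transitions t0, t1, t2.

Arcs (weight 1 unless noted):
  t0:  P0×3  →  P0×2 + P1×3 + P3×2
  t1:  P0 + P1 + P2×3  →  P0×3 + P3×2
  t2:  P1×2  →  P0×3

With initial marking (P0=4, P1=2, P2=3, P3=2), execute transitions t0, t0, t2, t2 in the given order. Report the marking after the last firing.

step 1: fire t0:  (P0=4, P1=2, P2=3, P3=2) → (P0=3, P1=5, P2=3, P3=4)
step 2: fire t0:  (P0=3, P1=5, P2=3, P3=4) → (P0=2, P1=8, P2=3, P3=6)
step 3: fire t2:  (P0=2, P1=8, P2=3, P3=6) → (P0=5, P1=6, P2=3, P3=6)
step 4: fire t2:  (P0=5, P1=6, P2=3, P3=6) → (P0=8, P1=4, P2=3, P3=6)

(P0=8, P1=4, P2=3, P3=6)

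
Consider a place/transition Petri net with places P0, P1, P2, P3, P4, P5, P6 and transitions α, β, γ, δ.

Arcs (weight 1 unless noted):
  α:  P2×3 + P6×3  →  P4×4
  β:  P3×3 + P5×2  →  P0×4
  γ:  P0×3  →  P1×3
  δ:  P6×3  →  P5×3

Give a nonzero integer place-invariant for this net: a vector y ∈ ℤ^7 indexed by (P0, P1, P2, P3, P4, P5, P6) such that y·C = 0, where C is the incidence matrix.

y = (P0:3, P1:3, P2:0, P3:4, P4:0, P5:0, P6:0)

Incidence matrix C (rows=places, cols=transitions):
        α    β    γ    δ
   P0   0    4   -3    0
   P1   0    0    3    0
   P2  -3    0    0    0
   P3   0   -3    0    0
   P4   4    0    0    0
   P5   0   -2    0    3
   P6  -3    0    0   -3

Candidate y = [3, 3, 0, 4, 0, 0, 0]; check y·C column-wise:
  col α: 3·0 + 3·0 + 0·-3 + 4·0 + 0·4 + 0·-3 = 0
  col β: 3·4 + 3·0 + 4·-3 + 0·-2 = 0
  col γ: 3·-3 + 3·3 + 4·0 = 0
  col δ: 3·0 + 3·0 + 4·0 + 0·3 + 0·-3 = 0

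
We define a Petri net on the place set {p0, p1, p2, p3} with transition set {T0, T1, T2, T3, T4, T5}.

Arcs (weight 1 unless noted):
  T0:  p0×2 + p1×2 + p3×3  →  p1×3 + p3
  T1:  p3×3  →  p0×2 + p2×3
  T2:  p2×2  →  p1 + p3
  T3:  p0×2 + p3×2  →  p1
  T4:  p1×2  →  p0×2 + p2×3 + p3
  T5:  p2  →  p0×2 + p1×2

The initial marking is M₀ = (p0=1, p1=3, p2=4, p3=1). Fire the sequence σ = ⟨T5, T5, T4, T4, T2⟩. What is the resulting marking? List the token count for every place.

(p0=9, p1=4, p2=6, p3=4)

step 1: fire T5:  (p0=1, p1=3, p2=4, p3=1) → (p0=3, p1=5, p2=3, p3=1)
step 2: fire T5:  (p0=3, p1=5, p2=3, p3=1) → (p0=5, p1=7, p2=2, p3=1)
step 3: fire T4:  (p0=5, p1=7, p2=2, p3=1) → (p0=7, p1=5, p2=5, p3=2)
step 4: fire T4:  (p0=7, p1=5, p2=5, p3=2) → (p0=9, p1=3, p2=8, p3=3)
step 5: fire T2:  (p0=9, p1=3, p2=8, p3=3) → (p0=9, p1=4, p2=6, p3=4)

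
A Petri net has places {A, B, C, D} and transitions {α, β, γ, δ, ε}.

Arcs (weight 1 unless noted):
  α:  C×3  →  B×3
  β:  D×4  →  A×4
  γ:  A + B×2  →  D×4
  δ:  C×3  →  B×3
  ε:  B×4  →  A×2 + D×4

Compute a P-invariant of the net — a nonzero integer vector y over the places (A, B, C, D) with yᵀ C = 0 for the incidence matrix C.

Incidence matrix C (rows=places, cols=transitions):
        α    β    γ    δ    ε
    A   0    4   -1    0    2
    B   3    0   -2    3   -4
    C  -3    0    0   -3    0
    D   0   -4    4    0    4

Candidate y = [2, 3, 3, 2]; check y·C column-wise:
  col α: 2·0 + 3·3 + 3·-3 + 2·0 = 0
  col β: 2·4 + 3·0 + 3·0 + 2·-4 = 0
  col γ: 2·-1 + 3·-2 + 3·0 + 2·4 = 0
  col δ: 2·0 + 3·3 + 3·-3 + 2·0 = 0
  col ε: 2·2 + 3·-4 + 3·0 + 2·4 = 0

y = (A:2, B:3, C:3, D:2)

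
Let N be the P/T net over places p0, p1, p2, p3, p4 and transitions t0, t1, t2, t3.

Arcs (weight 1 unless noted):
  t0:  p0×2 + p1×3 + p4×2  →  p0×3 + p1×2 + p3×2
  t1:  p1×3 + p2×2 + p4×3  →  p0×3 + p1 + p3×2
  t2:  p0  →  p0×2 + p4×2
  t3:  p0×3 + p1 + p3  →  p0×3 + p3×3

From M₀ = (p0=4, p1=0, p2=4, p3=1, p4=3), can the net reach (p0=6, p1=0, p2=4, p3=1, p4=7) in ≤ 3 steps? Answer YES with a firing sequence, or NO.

YES — reachable via ⟨t2, t2⟩ (2 firings)

step 1: fire t2:  (p0=4, p1=0, p2=4, p3=1, p4=3) → (p0=5, p1=0, p2=4, p3=1, p4=5)
step 2: fire t2:  (p0=5, p1=0, p2=4, p3=1, p4=5) → (p0=6, p1=0, p2=4, p3=1, p4=7)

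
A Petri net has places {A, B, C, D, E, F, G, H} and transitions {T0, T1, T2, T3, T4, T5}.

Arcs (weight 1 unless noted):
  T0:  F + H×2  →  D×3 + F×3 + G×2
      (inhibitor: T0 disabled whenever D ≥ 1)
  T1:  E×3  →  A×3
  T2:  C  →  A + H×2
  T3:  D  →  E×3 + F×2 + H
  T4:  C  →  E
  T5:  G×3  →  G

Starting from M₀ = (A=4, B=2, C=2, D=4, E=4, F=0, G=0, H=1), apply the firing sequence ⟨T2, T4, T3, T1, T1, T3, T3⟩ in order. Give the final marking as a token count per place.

(A=11, B=2, C=0, D=1, E=8, F=6, G=0, H=6)

step 1: fire T2:  (A=4, B=2, C=2, D=4, E=4, F=0, G=0, H=1) → (A=5, B=2, C=1, D=4, E=4, F=0, G=0, H=3)
step 2: fire T4:  (A=5, B=2, C=1, D=4, E=4, F=0, G=0, H=3) → (A=5, B=2, C=0, D=4, E=5, F=0, G=0, H=3)
step 3: fire T3:  (A=5, B=2, C=0, D=4, E=5, F=0, G=0, H=3) → (A=5, B=2, C=0, D=3, E=8, F=2, G=0, H=4)
step 4: fire T1:  (A=5, B=2, C=0, D=3, E=8, F=2, G=0, H=4) → (A=8, B=2, C=0, D=3, E=5, F=2, G=0, H=4)
step 5: fire T1:  (A=8, B=2, C=0, D=3, E=5, F=2, G=0, H=4) → (A=11, B=2, C=0, D=3, E=2, F=2, G=0, H=4)
step 6: fire T3:  (A=11, B=2, C=0, D=3, E=2, F=2, G=0, H=4) → (A=11, B=2, C=0, D=2, E=5, F=4, G=0, H=5)
step 7: fire T3:  (A=11, B=2, C=0, D=2, E=5, F=4, G=0, H=5) → (A=11, B=2, C=0, D=1, E=8, F=6, G=0, H=6)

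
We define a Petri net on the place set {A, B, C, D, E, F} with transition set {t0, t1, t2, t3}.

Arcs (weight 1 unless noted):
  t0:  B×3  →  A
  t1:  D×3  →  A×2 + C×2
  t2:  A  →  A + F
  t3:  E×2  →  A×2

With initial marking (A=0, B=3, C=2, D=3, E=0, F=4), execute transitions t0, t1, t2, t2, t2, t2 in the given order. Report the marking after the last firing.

(A=3, B=0, C=4, D=0, E=0, F=8)

step 1: fire t0:  (A=0, B=3, C=2, D=3, E=0, F=4) → (A=1, B=0, C=2, D=3, E=0, F=4)
step 2: fire t1:  (A=1, B=0, C=2, D=3, E=0, F=4) → (A=3, B=0, C=4, D=0, E=0, F=4)
step 3: fire t2:  (A=3, B=0, C=4, D=0, E=0, F=4) → (A=3, B=0, C=4, D=0, E=0, F=5)
step 4: fire t2:  (A=3, B=0, C=4, D=0, E=0, F=5) → (A=3, B=0, C=4, D=0, E=0, F=6)
step 5: fire t2:  (A=3, B=0, C=4, D=0, E=0, F=6) → (A=3, B=0, C=4, D=0, E=0, F=7)
step 6: fire t2:  (A=3, B=0, C=4, D=0, E=0, F=7) → (A=3, B=0, C=4, D=0, E=0, F=8)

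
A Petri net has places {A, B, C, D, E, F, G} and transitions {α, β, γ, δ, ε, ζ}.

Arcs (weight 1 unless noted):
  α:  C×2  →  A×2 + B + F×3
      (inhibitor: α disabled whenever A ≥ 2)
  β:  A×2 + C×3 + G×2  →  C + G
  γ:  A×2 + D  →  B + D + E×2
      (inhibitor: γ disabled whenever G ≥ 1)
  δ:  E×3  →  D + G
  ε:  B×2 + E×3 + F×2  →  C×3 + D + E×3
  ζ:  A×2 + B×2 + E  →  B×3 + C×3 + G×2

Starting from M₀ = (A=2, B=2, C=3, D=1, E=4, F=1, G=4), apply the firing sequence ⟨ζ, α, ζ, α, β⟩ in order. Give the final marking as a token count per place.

(A=0, B=6, C=3, D=1, E=2, F=7, G=7)

step 1: fire ζ:  (A=2, B=2, C=3, D=1, E=4, F=1, G=4) → (A=0, B=3, C=6, D=1, E=3, F=1, G=6)
step 2: fire α:  (A=0, B=3, C=6, D=1, E=3, F=1, G=6) → (A=2, B=4, C=4, D=1, E=3, F=4, G=6)
step 3: fire ζ:  (A=2, B=4, C=4, D=1, E=3, F=4, G=6) → (A=0, B=5, C=7, D=1, E=2, F=4, G=8)
step 4: fire α:  (A=0, B=5, C=7, D=1, E=2, F=4, G=8) → (A=2, B=6, C=5, D=1, E=2, F=7, G=8)
step 5: fire β:  (A=2, B=6, C=5, D=1, E=2, F=7, G=8) → (A=0, B=6, C=3, D=1, E=2, F=7, G=7)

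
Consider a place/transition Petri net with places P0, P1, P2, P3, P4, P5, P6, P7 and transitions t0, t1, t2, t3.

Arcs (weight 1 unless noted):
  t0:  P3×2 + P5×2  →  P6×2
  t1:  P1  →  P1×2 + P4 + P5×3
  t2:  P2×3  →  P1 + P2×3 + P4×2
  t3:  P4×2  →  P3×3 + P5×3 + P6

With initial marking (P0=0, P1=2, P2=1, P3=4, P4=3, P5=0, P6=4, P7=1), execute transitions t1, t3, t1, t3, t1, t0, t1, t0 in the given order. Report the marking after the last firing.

step 1: fire t1:  (P0=0, P1=2, P2=1, P3=4, P4=3, P5=0, P6=4, P7=1) → (P0=0, P1=3, P2=1, P3=4, P4=4, P5=3, P6=4, P7=1)
step 2: fire t3:  (P0=0, P1=3, P2=1, P3=4, P4=4, P5=3, P6=4, P7=1) → (P0=0, P1=3, P2=1, P3=7, P4=2, P5=6, P6=5, P7=1)
step 3: fire t1:  (P0=0, P1=3, P2=1, P3=7, P4=2, P5=6, P6=5, P7=1) → (P0=0, P1=4, P2=1, P3=7, P4=3, P5=9, P6=5, P7=1)
step 4: fire t3:  (P0=0, P1=4, P2=1, P3=7, P4=3, P5=9, P6=5, P7=1) → (P0=0, P1=4, P2=1, P3=10, P4=1, P5=12, P6=6, P7=1)
step 5: fire t1:  (P0=0, P1=4, P2=1, P3=10, P4=1, P5=12, P6=6, P7=1) → (P0=0, P1=5, P2=1, P3=10, P4=2, P5=15, P6=6, P7=1)
step 6: fire t0:  (P0=0, P1=5, P2=1, P3=10, P4=2, P5=15, P6=6, P7=1) → (P0=0, P1=5, P2=1, P3=8, P4=2, P5=13, P6=8, P7=1)
step 7: fire t1:  (P0=0, P1=5, P2=1, P3=8, P4=2, P5=13, P6=8, P7=1) → (P0=0, P1=6, P2=1, P3=8, P4=3, P5=16, P6=8, P7=1)
step 8: fire t0:  (P0=0, P1=6, P2=1, P3=8, P4=3, P5=16, P6=8, P7=1) → (P0=0, P1=6, P2=1, P3=6, P4=3, P5=14, P6=10, P7=1)

(P0=0, P1=6, P2=1, P3=6, P4=3, P5=14, P6=10, P7=1)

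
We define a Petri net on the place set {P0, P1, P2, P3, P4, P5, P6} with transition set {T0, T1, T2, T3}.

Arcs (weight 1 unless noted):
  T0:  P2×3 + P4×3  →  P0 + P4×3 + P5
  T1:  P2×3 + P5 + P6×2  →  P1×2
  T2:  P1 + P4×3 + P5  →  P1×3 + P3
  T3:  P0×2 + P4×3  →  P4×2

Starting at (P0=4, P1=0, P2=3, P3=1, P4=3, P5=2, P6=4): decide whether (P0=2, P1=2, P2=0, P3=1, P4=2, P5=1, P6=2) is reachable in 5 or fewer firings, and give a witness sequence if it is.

YES — reachable via ⟨T1, T3⟩ (2 firings)

step 1: fire T1:  (P0=4, P1=0, P2=3, P3=1, P4=3, P5=2, P6=4) → (P0=4, P1=2, P2=0, P3=1, P4=3, P5=1, P6=2)
step 2: fire T3:  (P0=4, P1=2, P2=0, P3=1, P4=3, P5=1, P6=2) → (P0=2, P1=2, P2=0, P3=1, P4=2, P5=1, P6=2)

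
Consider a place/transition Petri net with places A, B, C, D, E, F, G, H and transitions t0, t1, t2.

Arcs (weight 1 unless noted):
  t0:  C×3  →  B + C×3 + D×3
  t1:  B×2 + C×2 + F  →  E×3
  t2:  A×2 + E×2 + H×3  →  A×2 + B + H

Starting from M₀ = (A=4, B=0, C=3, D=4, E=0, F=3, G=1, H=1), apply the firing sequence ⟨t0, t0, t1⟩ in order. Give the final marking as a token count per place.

step 1: fire t0:  (A=4, B=0, C=3, D=4, E=0, F=3, G=1, H=1) → (A=4, B=1, C=3, D=7, E=0, F=3, G=1, H=1)
step 2: fire t0:  (A=4, B=1, C=3, D=7, E=0, F=3, G=1, H=1) → (A=4, B=2, C=3, D=10, E=0, F=3, G=1, H=1)
step 3: fire t1:  (A=4, B=2, C=3, D=10, E=0, F=3, G=1, H=1) → (A=4, B=0, C=1, D=10, E=3, F=2, G=1, H=1)

(A=4, B=0, C=1, D=10, E=3, F=2, G=1, H=1)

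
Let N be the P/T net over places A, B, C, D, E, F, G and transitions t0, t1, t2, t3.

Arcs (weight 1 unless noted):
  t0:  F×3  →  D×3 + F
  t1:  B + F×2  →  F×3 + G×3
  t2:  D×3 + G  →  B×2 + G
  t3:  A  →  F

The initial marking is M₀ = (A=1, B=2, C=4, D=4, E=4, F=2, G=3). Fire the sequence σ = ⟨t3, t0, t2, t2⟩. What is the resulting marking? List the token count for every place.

step 1: fire t3:  (A=1, B=2, C=4, D=4, E=4, F=2, G=3) → (A=0, B=2, C=4, D=4, E=4, F=3, G=3)
step 2: fire t0:  (A=0, B=2, C=4, D=4, E=4, F=3, G=3) → (A=0, B=2, C=4, D=7, E=4, F=1, G=3)
step 3: fire t2:  (A=0, B=2, C=4, D=7, E=4, F=1, G=3) → (A=0, B=4, C=4, D=4, E=4, F=1, G=3)
step 4: fire t2:  (A=0, B=4, C=4, D=4, E=4, F=1, G=3) → (A=0, B=6, C=4, D=1, E=4, F=1, G=3)

(A=0, B=6, C=4, D=1, E=4, F=1, G=3)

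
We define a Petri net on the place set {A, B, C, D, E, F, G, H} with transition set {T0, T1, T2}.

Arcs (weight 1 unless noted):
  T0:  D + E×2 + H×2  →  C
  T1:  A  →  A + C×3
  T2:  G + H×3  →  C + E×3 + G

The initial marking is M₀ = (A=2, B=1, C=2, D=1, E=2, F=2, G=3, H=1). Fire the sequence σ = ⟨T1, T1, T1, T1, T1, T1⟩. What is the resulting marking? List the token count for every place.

step 1: fire T1:  (A=2, B=1, C=2, D=1, E=2, F=2, G=3, H=1) → (A=2, B=1, C=5, D=1, E=2, F=2, G=3, H=1)
step 2: fire T1:  (A=2, B=1, C=5, D=1, E=2, F=2, G=3, H=1) → (A=2, B=1, C=8, D=1, E=2, F=2, G=3, H=1)
step 3: fire T1:  (A=2, B=1, C=8, D=1, E=2, F=2, G=3, H=1) → (A=2, B=1, C=11, D=1, E=2, F=2, G=3, H=1)
step 4: fire T1:  (A=2, B=1, C=11, D=1, E=2, F=2, G=3, H=1) → (A=2, B=1, C=14, D=1, E=2, F=2, G=3, H=1)
step 5: fire T1:  (A=2, B=1, C=14, D=1, E=2, F=2, G=3, H=1) → (A=2, B=1, C=17, D=1, E=2, F=2, G=3, H=1)
step 6: fire T1:  (A=2, B=1, C=17, D=1, E=2, F=2, G=3, H=1) → (A=2, B=1, C=20, D=1, E=2, F=2, G=3, H=1)

(A=2, B=1, C=20, D=1, E=2, F=2, G=3, H=1)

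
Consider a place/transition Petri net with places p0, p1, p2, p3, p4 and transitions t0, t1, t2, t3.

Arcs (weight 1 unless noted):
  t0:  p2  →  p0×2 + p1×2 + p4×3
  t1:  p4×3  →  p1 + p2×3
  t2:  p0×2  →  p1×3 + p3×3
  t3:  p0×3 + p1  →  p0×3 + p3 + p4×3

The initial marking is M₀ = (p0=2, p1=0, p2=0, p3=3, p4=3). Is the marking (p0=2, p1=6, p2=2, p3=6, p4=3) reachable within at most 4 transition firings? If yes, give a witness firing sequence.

YES — reachable via ⟨t1, t0, t2⟩ (3 firings)

step 1: fire t1:  (p0=2, p1=0, p2=0, p3=3, p4=3) → (p0=2, p1=1, p2=3, p3=3, p4=0)
step 2: fire t0:  (p0=2, p1=1, p2=3, p3=3, p4=0) → (p0=4, p1=3, p2=2, p3=3, p4=3)
step 3: fire t2:  (p0=4, p1=3, p2=2, p3=3, p4=3) → (p0=2, p1=6, p2=2, p3=6, p4=3)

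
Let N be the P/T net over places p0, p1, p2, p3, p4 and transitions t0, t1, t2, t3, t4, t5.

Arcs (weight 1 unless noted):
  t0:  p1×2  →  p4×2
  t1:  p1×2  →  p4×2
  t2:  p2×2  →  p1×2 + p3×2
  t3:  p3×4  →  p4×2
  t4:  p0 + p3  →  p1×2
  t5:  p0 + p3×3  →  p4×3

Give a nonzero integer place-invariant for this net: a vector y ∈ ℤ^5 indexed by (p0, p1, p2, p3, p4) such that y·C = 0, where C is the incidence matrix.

y = (p0:3, p1:2, p2:3, p3:1, p4:2)

Incidence matrix C (rows=places, cols=transitions):
       t0   t1   t2   t3   t4   t5
   p0   0    0    0    0   -1   -1
   p1  -2   -2    2    0    2    0
   p2   0    0   -2    0    0    0
   p3   0    0    2   -4   -1   -3
   p4   2    2    0    2    0    3

Candidate y = [3, 2, 3, 1, 2]; check y·C column-wise:
  col t0: 3·0 + 2·-2 + 3·0 + 1·0 + 2·2 = 0
  col t1: 3·0 + 2·-2 + 3·0 + 1·0 + 2·2 = 0
  col t2: 3·0 + 2·2 + 3·-2 + 1·2 + 2·0 = 0
  col t3: 3·0 + 2·0 + 3·0 + 1·-4 + 2·2 = 0
  col t4: 3·-1 + 2·2 + 3·0 + 1·-1 + 2·0 = 0
  col t5: 3·-1 + 2·0 + 3·0 + 1·-3 + 2·3 = 0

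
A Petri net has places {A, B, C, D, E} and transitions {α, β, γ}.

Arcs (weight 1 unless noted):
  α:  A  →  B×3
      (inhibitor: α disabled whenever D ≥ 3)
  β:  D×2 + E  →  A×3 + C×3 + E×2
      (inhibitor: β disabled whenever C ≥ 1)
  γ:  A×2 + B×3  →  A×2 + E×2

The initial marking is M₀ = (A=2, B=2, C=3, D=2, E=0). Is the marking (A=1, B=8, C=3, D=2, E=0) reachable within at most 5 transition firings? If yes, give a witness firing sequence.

depth 0: 1 marking
depth 1: 2 markings reached so far
depth 2: 3 markings reached so far
depth 3: 3 markings reached so far
(frontier empty at depth 3; search complete)
target is not among the 3 markings reachable within 5 steps

NO — not reachable within 5 firings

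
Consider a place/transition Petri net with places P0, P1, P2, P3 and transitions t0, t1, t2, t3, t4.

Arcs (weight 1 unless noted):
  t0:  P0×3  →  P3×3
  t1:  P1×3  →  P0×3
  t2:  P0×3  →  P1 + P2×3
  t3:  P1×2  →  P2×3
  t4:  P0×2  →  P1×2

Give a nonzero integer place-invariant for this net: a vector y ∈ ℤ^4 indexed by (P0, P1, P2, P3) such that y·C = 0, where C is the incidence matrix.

Incidence matrix C (rows=places, cols=transitions):
       t0   t1   t2   t3   t4
   P0  -3    3   -3    0   -2
   P1   0   -3    1   -2    2
   P2   0    0    3    3    0
   P3   3    0    0    0    0

Candidate y = [3, 3, 2, 3]; check y·C column-wise:
  col t0: 3·-3 + 3·0 + 2·0 + 3·3 = 0
  col t1: 3·3 + 3·-3 + 2·0 + 3·0 = 0
  col t2: 3·-3 + 3·1 + 2·3 + 3·0 = 0
  col t3: 3·0 + 3·-2 + 2·3 + 3·0 = 0
  col t4: 3·-2 + 3·2 + 2·0 + 3·0 = 0

y = (P0:3, P1:3, P2:2, P3:3)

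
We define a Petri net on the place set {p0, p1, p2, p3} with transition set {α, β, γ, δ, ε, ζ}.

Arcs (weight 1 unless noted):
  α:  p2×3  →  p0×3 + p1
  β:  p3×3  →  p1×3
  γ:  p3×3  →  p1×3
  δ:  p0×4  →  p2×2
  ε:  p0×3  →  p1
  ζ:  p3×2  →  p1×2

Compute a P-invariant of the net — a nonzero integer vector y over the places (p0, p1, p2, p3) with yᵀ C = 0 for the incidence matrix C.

Incidence matrix C (rows=places, cols=transitions):
        α    β    γ    δ    ε    ζ
   p0   3    0    0   -4   -3    0
   p1   1    3    3    0    1    2
   p2  -3    0    0    2    0    0
   p3   0   -3   -3    0    0   -2

Candidate y = [1, 3, 2, 3]; check y·C column-wise:
  col α: 1·3 + 3·1 + 2·-3 + 3·0 = 0
  col β: 1·0 + 3·3 + 2·0 + 3·-3 = 0
  col γ: 1·0 + 3·3 + 2·0 + 3·-3 = 0
  col δ: 1·-4 + 3·0 + 2·2 + 3·0 = 0
  col ε: 1·-3 + 3·1 + 2·0 + 3·0 = 0
  col ζ: 1·0 + 3·2 + 2·0 + 3·-2 = 0

y = (p0:1, p1:3, p2:2, p3:3)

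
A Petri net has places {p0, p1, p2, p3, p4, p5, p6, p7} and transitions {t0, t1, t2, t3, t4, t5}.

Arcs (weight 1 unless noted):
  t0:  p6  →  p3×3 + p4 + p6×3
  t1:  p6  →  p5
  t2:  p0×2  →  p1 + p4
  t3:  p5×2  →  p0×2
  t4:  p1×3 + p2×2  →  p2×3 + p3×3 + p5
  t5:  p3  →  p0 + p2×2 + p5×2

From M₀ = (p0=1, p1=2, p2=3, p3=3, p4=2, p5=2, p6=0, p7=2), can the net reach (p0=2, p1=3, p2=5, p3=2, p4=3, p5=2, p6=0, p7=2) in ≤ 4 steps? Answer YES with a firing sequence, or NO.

step 1: fire t3:  (p0=1, p1=2, p2=3, p3=3, p4=2, p5=2, p6=0, p7=2) → (p0=3, p1=2, p2=3, p3=3, p4=2, p5=0, p6=0, p7=2)
step 2: fire t2:  (p0=3, p1=2, p2=3, p3=3, p4=2, p5=0, p6=0, p7=2) → (p0=1, p1=3, p2=3, p3=3, p4=3, p5=0, p6=0, p7=2)
step 3: fire t5:  (p0=1, p1=3, p2=3, p3=3, p4=3, p5=0, p6=0, p7=2) → (p0=2, p1=3, p2=5, p3=2, p4=3, p5=2, p6=0, p7=2)

YES — reachable via ⟨t3, t2, t5⟩ (3 firings)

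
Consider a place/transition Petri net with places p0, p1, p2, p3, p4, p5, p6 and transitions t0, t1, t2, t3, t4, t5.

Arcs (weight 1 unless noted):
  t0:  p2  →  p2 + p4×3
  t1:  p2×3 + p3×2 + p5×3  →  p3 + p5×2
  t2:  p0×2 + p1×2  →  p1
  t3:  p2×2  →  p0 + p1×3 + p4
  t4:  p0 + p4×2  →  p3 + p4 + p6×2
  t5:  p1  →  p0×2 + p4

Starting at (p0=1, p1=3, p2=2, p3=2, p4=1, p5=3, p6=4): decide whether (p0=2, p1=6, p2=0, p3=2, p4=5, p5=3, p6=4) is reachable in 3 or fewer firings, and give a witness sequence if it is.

step 1: fire t0:  (p0=1, p1=3, p2=2, p3=2, p4=1, p5=3, p6=4) → (p0=1, p1=3, p2=2, p3=2, p4=4, p5=3, p6=4)
step 2: fire t3:  (p0=1, p1=3, p2=2, p3=2, p4=4, p5=3, p6=4) → (p0=2, p1=6, p2=0, p3=2, p4=5, p5=3, p6=4)

YES — reachable via ⟨t0, t3⟩ (2 firings)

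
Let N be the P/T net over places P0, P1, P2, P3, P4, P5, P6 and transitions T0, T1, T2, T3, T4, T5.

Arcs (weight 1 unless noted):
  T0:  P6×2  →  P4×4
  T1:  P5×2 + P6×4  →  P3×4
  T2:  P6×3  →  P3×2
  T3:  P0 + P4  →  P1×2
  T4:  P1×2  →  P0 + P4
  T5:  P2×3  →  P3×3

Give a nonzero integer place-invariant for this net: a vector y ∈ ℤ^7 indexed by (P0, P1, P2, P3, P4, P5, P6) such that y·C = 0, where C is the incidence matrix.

y = (P0:2, P1:1, P2:0, P3:0, P4:0, P5:0, P6:0)

Incidence matrix C (rows=places, cols=transitions):
       T0   T1   T2   T3   T4   T5
   P0   0    0    0   -1    1    0
   P1   0    0    0    2   -2    0
   P2   0    0    0    0    0   -3
   P3   0    4    2    0    0    3
   P4   4    0    0   -1    1    0
   P5   0   -2    0    0    0    0
   P6  -2   -4   -3    0    0    0

Candidate y = [2, 1, 0, 0, 0, 0, 0]; check y·C column-wise:
  col T0: 2·0 + 1·0 + 0·4 + 0·-2 = 0
  col T1: 2·0 + 1·0 + 0·4 + 0·-2 + 0·-4 = 0
  col T2: 2·0 + 1·0 + 0·2 + 0·-3 = 0
  col T3: 2·-1 + 1·2 + 0·-1 = 0
  col T4: 2·1 + 1·-2 + 0·1 = 0
  col T5: 2·0 + 1·0 + 0·-3 + 0·3 = 0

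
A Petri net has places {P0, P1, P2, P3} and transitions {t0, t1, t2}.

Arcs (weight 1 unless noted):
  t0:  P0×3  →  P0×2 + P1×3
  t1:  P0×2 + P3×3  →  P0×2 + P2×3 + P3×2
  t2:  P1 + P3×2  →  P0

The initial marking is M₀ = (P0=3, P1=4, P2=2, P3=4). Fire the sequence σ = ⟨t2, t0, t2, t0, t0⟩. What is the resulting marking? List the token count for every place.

step 1: fire t2:  (P0=3, P1=4, P2=2, P3=4) → (P0=4, P1=3, P2=2, P3=2)
step 2: fire t0:  (P0=4, P1=3, P2=2, P3=2) → (P0=3, P1=6, P2=2, P3=2)
step 3: fire t2:  (P0=3, P1=6, P2=2, P3=2) → (P0=4, P1=5, P2=2, P3=0)
step 4: fire t0:  (P0=4, P1=5, P2=2, P3=0) → (P0=3, P1=8, P2=2, P3=0)
step 5: fire t0:  (P0=3, P1=8, P2=2, P3=0) → (P0=2, P1=11, P2=2, P3=0)

(P0=2, P1=11, P2=2, P3=0)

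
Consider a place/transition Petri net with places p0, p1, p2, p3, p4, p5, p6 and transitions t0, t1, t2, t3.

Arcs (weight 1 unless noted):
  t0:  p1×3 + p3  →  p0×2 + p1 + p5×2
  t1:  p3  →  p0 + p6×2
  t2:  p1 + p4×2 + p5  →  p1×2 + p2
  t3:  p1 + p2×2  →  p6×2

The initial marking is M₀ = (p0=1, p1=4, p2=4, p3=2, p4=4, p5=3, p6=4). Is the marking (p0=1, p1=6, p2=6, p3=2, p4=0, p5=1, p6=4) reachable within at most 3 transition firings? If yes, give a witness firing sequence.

step 1: fire t2:  (p0=1, p1=4, p2=4, p3=2, p4=4, p5=3, p6=4) → (p0=1, p1=5, p2=5, p3=2, p4=2, p5=2, p6=4)
step 2: fire t2:  (p0=1, p1=5, p2=5, p3=2, p4=2, p5=2, p6=4) → (p0=1, p1=6, p2=6, p3=2, p4=0, p5=1, p6=4)

YES — reachable via ⟨t2, t2⟩ (2 firings)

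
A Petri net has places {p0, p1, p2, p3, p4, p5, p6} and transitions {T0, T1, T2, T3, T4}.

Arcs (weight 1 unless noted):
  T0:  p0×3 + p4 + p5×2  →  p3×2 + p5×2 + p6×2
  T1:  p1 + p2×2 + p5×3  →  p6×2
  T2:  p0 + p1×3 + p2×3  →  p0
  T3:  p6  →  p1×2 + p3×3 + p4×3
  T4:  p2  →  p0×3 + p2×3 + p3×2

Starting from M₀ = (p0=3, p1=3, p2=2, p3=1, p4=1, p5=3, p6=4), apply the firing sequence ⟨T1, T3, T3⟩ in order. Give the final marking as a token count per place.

(p0=3, p1=6, p2=0, p3=7, p4=7, p5=0, p6=4)

step 1: fire T1:  (p0=3, p1=3, p2=2, p3=1, p4=1, p5=3, p6=4) → (p0=3, p1=2, p2=0, p3=1, p4=1, p5=0, p6=6)
step 2: fire T3:  (p0=3, p1=2, p2=0, p3=1, p4=1, p5=0, p6=6) → (p0=3, p1=4, p2=0, p3=4, p4=4, p5=0, p6=5)
step 3: fire T3:  (p0=3, p1=4, p2=0, p3=4, p4=4, p5=0, p6=5) → (p0=3, p1=6, p2=0, p3=7, p4=7, p5=0, p6=4)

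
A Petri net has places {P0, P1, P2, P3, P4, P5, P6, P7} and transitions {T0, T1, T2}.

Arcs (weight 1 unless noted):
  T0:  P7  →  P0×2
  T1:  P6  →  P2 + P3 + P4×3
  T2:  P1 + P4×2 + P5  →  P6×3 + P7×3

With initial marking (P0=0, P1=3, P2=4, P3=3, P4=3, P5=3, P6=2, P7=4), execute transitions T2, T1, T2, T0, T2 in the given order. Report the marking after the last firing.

step 1: fire T2:  (P0=0, P1=3, P2=4, P3=3, P4=3, P5=3, P6=2, P7=4) → (P0=0, P1=2, P2=4, P3=3, P4=1, P5=2, P6=5, P7=7)
step 2: fire T1:  (P0=0, P1=2, P2=4, P3=3, P4=1, P5=2, P6=5, P7=7) → (P0=0, P1=2, P2=5, P3=4, P4=4, P5=2, P6=4, P7=7)
step 3: fire T2:  (P0=0, P1=2, P2=5, P3=4, P4=4, P5=2, P6=4, P7=7) → (P0=0, P1=1, P2=5, P3=4, P4=2, P5=1, P6=7, P7=10)
step 4: fire T0:  (P0=0, P1=1, P2=5, P3=4, P4=2, P5=1, P6=7, P7=10) → (P0=2, P1=1, P2=5, P3=4, P4=2, P5=1, P6=7, P7=9)
step 5: fire T2:  (P0=2, P1=1, P2=5, P3=4, P4=2, P5=1, P6=7, P7=9) → (P0=2, P1=0, P2=5, P3=4, P4=0, P5=0, P6=10, P7=12)

(P0=2, P1=0, P2=5, P3=4, P4=0, P5=0, P6=10, P7=12)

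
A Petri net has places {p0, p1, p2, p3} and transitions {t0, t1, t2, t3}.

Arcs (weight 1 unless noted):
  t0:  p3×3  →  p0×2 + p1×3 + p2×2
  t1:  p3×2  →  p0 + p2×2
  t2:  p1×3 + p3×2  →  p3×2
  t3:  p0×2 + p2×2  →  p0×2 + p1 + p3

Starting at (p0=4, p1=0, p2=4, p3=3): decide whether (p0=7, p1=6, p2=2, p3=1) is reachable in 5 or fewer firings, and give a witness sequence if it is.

YES — reachable via ⟨t0, t3, t3, t1, t3⟩ (5 firings)

step 1: fire t0:  (p0=4, p1=0, p2=4, p3=3) → (p0=6, p1=3, p2=6, p3=0)
step 2: fire t3:  (p0=6, p1=3, p2=6, p3=0) → (p0=6, p1=4, p2=4, p3=1)
step 3: fire t3:  (p0=6, p1=4, p2=4, p3=1) → (p0=6, p1=5, p2=2, p3=2)
step 4: fire t1:  (p0=6, p1=5, p2=2, p3=2) → (p0=7, p1=5, p2=4, p3=0)
step 5: fire t3:  (p0=7, p1=5, p2=4, p3=0) → (p0=7, p1=6, p2=2, p3=1)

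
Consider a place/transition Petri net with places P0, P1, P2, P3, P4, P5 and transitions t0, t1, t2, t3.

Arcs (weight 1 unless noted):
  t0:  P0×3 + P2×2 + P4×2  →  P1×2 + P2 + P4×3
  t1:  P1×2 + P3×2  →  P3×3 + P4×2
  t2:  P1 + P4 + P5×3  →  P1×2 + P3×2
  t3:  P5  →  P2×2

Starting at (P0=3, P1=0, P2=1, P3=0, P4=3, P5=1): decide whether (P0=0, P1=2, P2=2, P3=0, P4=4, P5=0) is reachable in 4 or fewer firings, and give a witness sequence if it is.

YES — reachable via ⟨t3, t0⟩ (2 firings)

step 1: fire t3:  (P0=3, P1=0, P2=1, P3=0, P4=3, P5=1) → (P0=3, P1=0, P2=3, P3=0, P4=3, P5=0)
step 2: fire t0:  (P0=3, P1=0, P2=3, P3=0, P4=3, P5=0) → (P0=0, P1=2, P2=2, P3=0, P4=4, P5=0)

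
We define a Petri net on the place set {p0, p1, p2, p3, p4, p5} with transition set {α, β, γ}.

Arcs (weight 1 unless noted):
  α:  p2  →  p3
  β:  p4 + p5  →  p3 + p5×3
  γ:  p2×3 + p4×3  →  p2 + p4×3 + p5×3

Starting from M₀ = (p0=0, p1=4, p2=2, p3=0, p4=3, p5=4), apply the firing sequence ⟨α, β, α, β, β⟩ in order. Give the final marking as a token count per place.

step 1: fire α:  (p0=0, p1=4, p2=2, p3=0, p4=3, p5=4) → (p0=0, p1=4, p2=1, p3=1, p4=3, p5=4)
step 2: fire β:  (p0=0, p1=4, p2=1, p3=1, p4=3, p5=4) → (p0=0, p1=4, p2=1, p3=2, p4=2, p5=6)
step 3: fire α:  (p0=0, p1=4, p2=1, p3=2, p4=2, p5=6) → (p0=0, p1=4, p2=0, p3=3, p4=2, p5=6)
step 4: fire β:  (p0=0, p1=4, p2=0, p3=3, p4=2, p5=6) → (p0=0, p1=4, p2=0, p3=4, p4=1, p5=8)
step 5: fire β:  (p0=0, p1=4, p2=0, p3=4, p4=1, p5=8) → (p0=0, p1=4, p2=0, p3=5, p4=0, p5=10)

(p0=0, p1=4, p2=0, p3=5, p4=0, p5=10)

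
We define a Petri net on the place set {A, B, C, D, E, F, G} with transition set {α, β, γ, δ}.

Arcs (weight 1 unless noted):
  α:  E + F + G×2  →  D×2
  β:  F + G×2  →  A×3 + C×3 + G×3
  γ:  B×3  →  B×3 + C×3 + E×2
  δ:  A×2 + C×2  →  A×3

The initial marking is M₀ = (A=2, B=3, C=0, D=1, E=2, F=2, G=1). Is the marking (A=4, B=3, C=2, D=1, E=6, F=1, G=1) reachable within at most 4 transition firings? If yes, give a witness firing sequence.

NO — not reachable within 4 firings

depth 0: 1 marking
depth 1: 2 markings reached so far
depth 2: 4 markings reached so far
depth 3: 6 markings reached so far
depth 4: 9 markings reached so far
target is not among the 9 markings reachable within 4 steps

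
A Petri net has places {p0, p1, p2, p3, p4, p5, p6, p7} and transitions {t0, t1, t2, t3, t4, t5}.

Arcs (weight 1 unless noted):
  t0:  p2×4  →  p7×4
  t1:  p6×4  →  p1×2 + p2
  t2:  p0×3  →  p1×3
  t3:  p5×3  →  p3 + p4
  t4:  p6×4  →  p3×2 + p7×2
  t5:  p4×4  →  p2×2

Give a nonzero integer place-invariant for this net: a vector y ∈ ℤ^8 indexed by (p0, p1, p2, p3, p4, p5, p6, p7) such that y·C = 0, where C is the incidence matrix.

Incidence matrix C (rows=places, cols=transitions):
       t0   t1   t2   t3   t4   t5
   p0   0    0   -3    0    0    0
   p1   0    2    3    0    0    0
   p2  -4    1    0    0    0    2
   p3   0    0    0    1    2    0
   p4   0    0    0    1    0   -4
   p5   0    0    0   -3    0    0
   p6   0   -4    0    0   -4    0
   p7   4    0    0    0    2    0

Candidate y = [6, 6, 0, 6, 0, 2, 3, 0]; check y·C column-wise:
  col t0: 6·0 + 6·0 + 0·-4 + 6·0 + 2·0 + 3·0 + 0·4 = 0
  col t1: 6·0 + 6·2 + 0·1 + 6·0 + 2·0 + 3·-4 = 0
  col t2: 6·-3 + 6·3 + 6·0 + 2·0 + 3·0 = 0
  col t3: 6·0 + 6·0 + 6·1 + 0·1 + 2·-3 + 3·0 = 0
  col t4: 6·0 + 6·0 + 6·2 + 2·0 + 3·-4 + 0·2 = 0
  col t5: 6·0 + 6·0 + 0·2 + 6·0 + 0·-4 + 2·0 + 3·0 = 0

y = (p0:6, p1:6, p2:0, p3:6, p4:0, p5:2, p6:3, p7:0)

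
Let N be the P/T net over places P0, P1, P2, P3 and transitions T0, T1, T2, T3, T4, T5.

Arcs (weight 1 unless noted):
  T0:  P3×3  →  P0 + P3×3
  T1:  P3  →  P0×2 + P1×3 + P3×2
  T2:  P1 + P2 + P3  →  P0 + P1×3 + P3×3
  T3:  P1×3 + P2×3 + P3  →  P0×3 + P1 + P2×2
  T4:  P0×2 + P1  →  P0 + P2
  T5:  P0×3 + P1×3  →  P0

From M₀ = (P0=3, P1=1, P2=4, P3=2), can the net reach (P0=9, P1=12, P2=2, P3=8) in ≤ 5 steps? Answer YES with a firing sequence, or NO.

depth 0: 1 marking
depth 1: 4 markings reached so far
depth 2: 15 markings reached so far
depth 3: 44 markings reached so far
depth 4: 108 markings reached so far
depth 5: 227 markings reached so far
target is not among the 227 markings reachable within 5 steps

NO — not reachable within 5 firings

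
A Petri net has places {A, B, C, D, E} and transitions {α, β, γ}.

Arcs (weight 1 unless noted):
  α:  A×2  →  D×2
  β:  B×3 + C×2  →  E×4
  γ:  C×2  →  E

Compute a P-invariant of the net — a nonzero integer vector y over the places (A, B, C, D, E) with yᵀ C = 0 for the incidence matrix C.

Incidence matrix C (rows=places, cols=transitions):
        α    β    γ
    A  -2    0    0
    B   0   -3    0
    C   0   -2   -2
    D   2    0    0
    E   0    4    1

Candidate y = [1, 0, 0, 1, 0]; check y·C column-wise:
  col α: 1·-2 + 1·2 = 0
  col β: 1·0 + 0·-3 + 0·-2 + 1·0 + 0·4 = 0
  col γ: 1·0 + 0·-2 + 1·0 + 0·1 = 0

y = (A:1, B:0, C:0, D:1, E:0)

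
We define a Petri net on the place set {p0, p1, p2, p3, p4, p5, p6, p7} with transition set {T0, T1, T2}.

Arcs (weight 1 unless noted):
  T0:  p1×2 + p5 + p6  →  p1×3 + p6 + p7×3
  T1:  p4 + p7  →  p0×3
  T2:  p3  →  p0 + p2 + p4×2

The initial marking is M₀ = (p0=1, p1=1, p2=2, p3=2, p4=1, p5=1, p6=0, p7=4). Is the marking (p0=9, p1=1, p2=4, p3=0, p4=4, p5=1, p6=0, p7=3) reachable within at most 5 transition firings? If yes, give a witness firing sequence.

NO — not reachable within 5 firings

depth 0: 1 marking
depth 1: 3 markings reached so far
depth 2: 5 markings reached so far
depth 3: 7 markings reached so far
depth 4: 9 markings reached so far
depth 5: 10 markings reached so far
target is not among the 10 markings reachable within 5 steps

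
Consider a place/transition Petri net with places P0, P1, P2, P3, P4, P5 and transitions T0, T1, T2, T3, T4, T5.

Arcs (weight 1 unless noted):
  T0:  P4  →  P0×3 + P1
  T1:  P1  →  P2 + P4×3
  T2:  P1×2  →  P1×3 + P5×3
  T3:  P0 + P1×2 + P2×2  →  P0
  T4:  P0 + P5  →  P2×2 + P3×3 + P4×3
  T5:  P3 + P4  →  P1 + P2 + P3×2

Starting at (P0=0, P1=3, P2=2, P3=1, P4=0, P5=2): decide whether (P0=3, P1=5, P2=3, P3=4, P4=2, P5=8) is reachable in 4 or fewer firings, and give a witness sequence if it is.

depth 0: 1 marking
depth 1: 3 markings reached so far
depth 2: 8 markings reached so far
depth 3: 21 markings reached so far
depth 4: 51 markings reached so far
target is not among the 51 markings reachable within 4 steps

NO — not reachable within 4 firings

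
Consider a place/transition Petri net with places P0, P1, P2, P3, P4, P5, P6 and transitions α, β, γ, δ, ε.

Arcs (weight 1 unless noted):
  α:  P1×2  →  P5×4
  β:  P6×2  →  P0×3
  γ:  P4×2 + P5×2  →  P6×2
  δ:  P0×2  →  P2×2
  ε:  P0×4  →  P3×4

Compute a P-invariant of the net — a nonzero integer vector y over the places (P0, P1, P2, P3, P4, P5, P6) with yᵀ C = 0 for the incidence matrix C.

y = (P0:0, P1:2, P2:0, P3:0, P4:-1, P5:1, P6:0)

Incidence matrix C (rows=places, cols=transitions):
        α    β    γ    δ    ε
   P0   0    3    0   -2   -4
   P1  -2    0    0    0    0
   P2   0    0    0    2    0
   P3   0    0    0    0    4
   P4   0    0   -2    0    0
   P5   4    0   -2    0    0
   P6   0   -2    2    0    0

Candidate y = [0, 2, 0, 0, -1, 1, 0]; check y·C column-wise:
  col α: 2·-2 + -1·0 + 1·4 = 0
  col β: 0·3 + 2·0 + -1·0 + 1·0 + 0·-2 = 0
  col γ: 2·0 + -1·-2 + 1·-2 + 0·2 = 0
  col δ: 0·-2 + 2·0 + 0·2 + -1·0 + 1·0 = 0
  col ε: 0·-4 + 2·0 + 0·4 + -1·0 + 1·0 = 0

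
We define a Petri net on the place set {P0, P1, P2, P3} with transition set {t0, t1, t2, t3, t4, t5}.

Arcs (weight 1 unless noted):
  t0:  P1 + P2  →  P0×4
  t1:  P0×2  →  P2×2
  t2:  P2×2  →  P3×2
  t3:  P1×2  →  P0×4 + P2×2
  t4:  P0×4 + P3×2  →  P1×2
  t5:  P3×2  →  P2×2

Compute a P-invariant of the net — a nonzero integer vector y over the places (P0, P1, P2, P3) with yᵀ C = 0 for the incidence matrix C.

Incidence matrix C (rows=places, cols=transitions):
       t0   t1   t2   t3   t4   t5
   P0   4   -2    0    4   -4    0
   P1  -1    0    0   -2    2    0
   P2  -1    2   -2    2    0    2
   P3   0    0    2    0   -2   -2

Candidate y = [1, 3, 1, 1]; check y·C column-wise:
  col t0: 1·4 + 3·-1 + 1·-1 + 1·0 = 0
  col t1: 1·-2 + 3·0 + 1·2 + 1·0 = 0
  col t2: 1·0 + 3·0 + 1·-2 + 1·2 = 0
  col t3: 1·4 + 3·-2 + 1·2 + 1·0 = 0
  col t4: 1·-4 + 3·2 + 1·0 + 1·-2 = 0
  col t5: 1·0 + 3·0 + 1·2 + 1·-2 = 0

y = (P0:1, P1:3, P2:1, P3:1)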